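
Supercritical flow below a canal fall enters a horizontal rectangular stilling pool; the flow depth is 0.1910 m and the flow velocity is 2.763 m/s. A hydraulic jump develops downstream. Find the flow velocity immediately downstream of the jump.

V₂ = 1.152 m/s

Fr₁ = V₁/√(g·y₁) = 2.763/√(9.81×0.1910) = 2.019.
Bélanger equation: y₂/y₁ = ½[√(1 + 8Fr₁²) − 1] = ½[√33.595 − 1] = 2.398.
y₂ = 2.398 × 0.1910 = 0.4580 m.
q = V₁·y₁ = 2.763 × 0.1910 = 0.5277 m²/s.
V₂ = q/y₂ = 0.5277/0.4580 = 1.152 m/s.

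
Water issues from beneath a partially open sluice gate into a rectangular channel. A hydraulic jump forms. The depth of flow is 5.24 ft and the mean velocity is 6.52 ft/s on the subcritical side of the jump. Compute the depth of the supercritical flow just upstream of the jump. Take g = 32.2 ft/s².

Fr₂ = V₂/√(g·y₂) = 6.52/√(32.2×5.24) = 0.502.
The Bélanger relation is symmetric: y₁/y₂ = ½[√(1 + 8Fr₂²) − 1] = ½[√3.016 − 1] = 0.368.
y₁ = 0.368 × 5.24 = 1.93 ft.

y₁ = 1.93 ft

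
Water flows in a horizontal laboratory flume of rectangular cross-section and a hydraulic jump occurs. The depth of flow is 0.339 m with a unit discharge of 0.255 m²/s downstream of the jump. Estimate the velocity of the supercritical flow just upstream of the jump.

V₂ = q/y₂ = 0.255/0.339 = 0.752 m/s; Fr₂ = V₂/√(g·y₂) = 0.412.
The Bélanger relation is symmetric: y₁/y₂ = ½[√(1 + 8Fr₂²) − 1] = ½[√2.361 − 1] = 0.268.
y₁ = 0.268 × 0.339 = 0.0910 m.
V₁ = q/y₁ = 0.255/0.0910 = 2.80 m/s.

V₁ = 2.80 m/s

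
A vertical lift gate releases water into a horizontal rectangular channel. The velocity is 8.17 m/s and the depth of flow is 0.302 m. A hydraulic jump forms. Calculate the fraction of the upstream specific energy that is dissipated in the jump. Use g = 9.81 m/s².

Fr₁ = V₁/√(g·y₁) = 8.17/√(9.81×0.302) = 4.75.
Bélanger equation: y₂/y₁ = ½[√(1 + 8Fr₁²) − 1] = ½[√181.2 − 1] = 6.23.
y₂ = 6.23 × 0.302 = 1.88 m.
E₁ = y₁ + V₁²/2g = 3.70 m. ΔE = (y₂ − y₁)³/(4y₁y₂) = 1.73 m. ΔE/E₁ = 1.73/3.70 = 0.468.

ΔE/E₁ = 0.468 (46.8%)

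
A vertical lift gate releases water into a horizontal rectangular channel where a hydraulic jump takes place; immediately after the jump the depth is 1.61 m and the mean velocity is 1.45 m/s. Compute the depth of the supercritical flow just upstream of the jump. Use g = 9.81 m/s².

Fr₂ = V₂/√(g·y₂) = 1.45/√(9.81×1.61) = 0.365.
Since the conjugate-depth ratio holds either way, y₁/y₂ = ½[√(1 + 8Fr₂²) − 1] = ½[√2.065 − 1] = 0.218.
y₁ = 0.218 × 1.61 = 0.352 m.

y₁ = 0.352 m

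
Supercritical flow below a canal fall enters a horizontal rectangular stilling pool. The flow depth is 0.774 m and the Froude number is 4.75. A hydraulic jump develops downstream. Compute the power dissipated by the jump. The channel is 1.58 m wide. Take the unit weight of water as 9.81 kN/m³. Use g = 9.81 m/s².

P = 699 kW

Fr₁ = 4.75 (given).
From the momentum equation for a rectangular channel, y₂/y₁ = ½[√(1 + 8Fr₁²) − 1] = ½[√181.5 − 1] = 6.24.
y₂ = 6.24 × 0.774 = 4.83 m.
Head loss: ΔE = (y₂ − y₁)³/(4y₁y₂) = (4.83 − 0.774)³/(4×0.774×4.83) = 66.6/14.9 = 4.45 m.
V₁ = Fr₁·√(g·y₁) = 4.75×√(9.81×0.774) = 13.1 m/s; q = V₁·y₁ = 10.1 m²/s. Q = q·b = 10.1 × 1.58 = 16.0 m³/s. P = γ·Q·ΔE = 9.81 × 16.0 × 4.45 = 699 kW.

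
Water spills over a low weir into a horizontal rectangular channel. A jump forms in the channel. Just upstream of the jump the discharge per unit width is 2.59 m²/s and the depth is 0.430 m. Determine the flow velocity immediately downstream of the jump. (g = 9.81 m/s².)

V₁ = q/y₁ = 2.59/0.430 = 6.02 m/s. Fr₁ = V₁/√(g·y₁) = 6.02/√(9.81×0.430) = 2.93.
Bélanger equation: y₂/y₁ = ½[√(1 + 8Fr₁²) − 1] = ½[√69.80 − 1] = 3.68.
y₂ = 3.68 × 0.430 = 1.58 m.
V₂ = q/y₂ = 2.59/1.58 = 1.64 m/s.

V₂ = 1.64 m/s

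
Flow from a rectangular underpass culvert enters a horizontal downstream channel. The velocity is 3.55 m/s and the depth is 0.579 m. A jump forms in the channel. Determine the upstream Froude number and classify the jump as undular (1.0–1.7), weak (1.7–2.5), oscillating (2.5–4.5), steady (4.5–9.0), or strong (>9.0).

Fr₁ = V₁/√(g·y₁) = 3.55/√(9.81×0.579) = 1.49.
Fr₁ = 1.49 lies in the undular range.

Fr₁ = 1.49; undular jump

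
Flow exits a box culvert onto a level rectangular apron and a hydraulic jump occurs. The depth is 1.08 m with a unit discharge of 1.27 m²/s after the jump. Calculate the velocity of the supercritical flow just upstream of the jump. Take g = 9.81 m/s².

V₂ = q/y₂ = 1.27/1.08 = 1.18 m/s; Fr₂ = V₂/√(g·y₂) = 0.361.
Since the conjugate-depth ratio holds either way, y₁/y₂ = ½[√(1 + 8Fr₂²) − 1] = ½[√2.044 − 1] = 0.215.
y₁ = 0.215 × 1.08 = 0.232 m.
V₁ = q/y₁ = 1.27/0.232 = 5.47 m/s.

V₁ = 5.47 m/s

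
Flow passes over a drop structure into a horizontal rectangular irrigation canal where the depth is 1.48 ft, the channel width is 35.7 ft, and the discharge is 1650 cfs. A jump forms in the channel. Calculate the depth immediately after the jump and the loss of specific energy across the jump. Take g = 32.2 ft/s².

y₂ = 8.76 ft; ΔE = 7.43 ft

q = Q/b = 1650/35.7 = 46.2 ft²/s; V₁ = q/y₁ = 31.2 ft/s. Fr₁ = V₁/√(g·y₁) = 4.52.
Sequent-depth ratio: y₂/y₁ = ½[√(1 + 8Fr₁²) − 1] = ½[√164.7 − 1] = 5.92.
y₂ = 5.92 × 1.48 = 8.76 ft.
V₂ = q/y₂ = 46.2/8.76 = 5.28 ft/s. E₁ = y₁ + V₁²/2g = 16.6 ft; E₂ = y₂ + V₂²/2g = 9.19 ft. ΔE = E₁ − E₂ = 7.43 ft.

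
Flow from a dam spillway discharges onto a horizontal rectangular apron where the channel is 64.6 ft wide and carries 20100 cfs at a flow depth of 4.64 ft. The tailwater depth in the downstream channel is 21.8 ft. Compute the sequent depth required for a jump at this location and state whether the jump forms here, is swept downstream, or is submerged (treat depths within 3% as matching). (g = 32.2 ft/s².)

y₂ = 33.8 ft; the jump is swept downstream

q = Q/b = 20100/64.6 = 311 ft²/s; V₁ = q/y₁ = 67.1 ft/s. Fr₁ = V₁/√(g·y₁) = 5.49.
Bélanger equation: y₂/y₁ = ½[√(1 + 8Fr₁²) − 1] = ½[√241.8 − 1] = 7.27.
y₂ = 7.27 × 4.64 = 33.8 ft.
Tailwater y_tw = 21.8 ft: y_tw < y₂, so the jump is swept downstream.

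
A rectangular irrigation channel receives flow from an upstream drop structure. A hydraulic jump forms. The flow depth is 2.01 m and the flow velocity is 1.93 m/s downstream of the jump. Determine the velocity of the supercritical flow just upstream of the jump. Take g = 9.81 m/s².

V₁ = 6.60 m/s

Fr₂ = V₂/√(g·y₂) = 1.93/√(9.81×2.01) = 0.435.
Applying the sequent-depth relation in reverse, y₁/y₂ = ½[√(1 + 8Fr₂²) − 1] = ½[√2.511 − 1] = 0.292.
y₁ = 0.292 × 2.01 = 0.588 m.
V₁ = q/y₁ = 3.88/0.588 = 6.60 m/s.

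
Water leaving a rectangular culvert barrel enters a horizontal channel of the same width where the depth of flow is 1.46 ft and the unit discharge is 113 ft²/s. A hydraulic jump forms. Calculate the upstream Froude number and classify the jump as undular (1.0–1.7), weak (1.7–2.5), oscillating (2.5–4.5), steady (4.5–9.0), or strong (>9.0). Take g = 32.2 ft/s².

V₁ = q/y₁ = 113/1.46 = 77.4 ft/s. Fr₁ = V₁/√(g·y₁) = 77.4/√(32.2×1.46) = 11.3.
Fr₁ = 11.3 lies in the strong range.

Fr₁ = 11.3; strong jump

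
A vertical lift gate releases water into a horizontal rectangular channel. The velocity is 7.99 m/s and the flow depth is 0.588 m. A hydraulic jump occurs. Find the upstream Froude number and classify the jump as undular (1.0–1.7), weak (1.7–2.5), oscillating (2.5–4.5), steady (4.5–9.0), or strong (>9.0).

Fr₁ = 3.33; oscillating jump

Fr₁ = V₁/√(g·y₁) = 7.99/√(9.81×0.588) = 3.33.
Fr₁ = 3.33 lies in the oscillating range.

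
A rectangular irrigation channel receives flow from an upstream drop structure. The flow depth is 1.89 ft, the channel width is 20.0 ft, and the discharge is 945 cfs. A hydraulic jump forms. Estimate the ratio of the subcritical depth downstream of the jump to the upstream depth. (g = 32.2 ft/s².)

y₂/y₁ = 4.06

q = Q/b = 945/20.0 = 47.2 ft²/s; V₁ = q/y₁ = 25.0 ft/s. Fr₁ = V₁/√(g·y₁) = 3.20.
Bélanger equation: y₂/y₁ = ½[√(1 + 8Fr₁²) − 1] = ½[√83.16 − 1] = 4.06.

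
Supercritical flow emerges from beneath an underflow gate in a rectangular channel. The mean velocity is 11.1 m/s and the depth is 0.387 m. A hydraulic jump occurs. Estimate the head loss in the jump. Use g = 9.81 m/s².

Fr₁ = V₁/√(g·y₁) = 11.1/√(9.81×0.387) = 5.70.
Bélanger equation: y₂/y₁ = ½[√(1 + 8Fr₁²) − 1] = ½[√260.6 − 1] = 7.57.
y₂ = 7.57 × 0.387 = 2.93 m.
Head loss: ΔE = (y₂ − y₁)³/(4y₁y₂) = (2.93 − 0.387)³/(4×0.387×2.93) = 16.5/4.54 = 3.63 m.

ΔE = 3.63 m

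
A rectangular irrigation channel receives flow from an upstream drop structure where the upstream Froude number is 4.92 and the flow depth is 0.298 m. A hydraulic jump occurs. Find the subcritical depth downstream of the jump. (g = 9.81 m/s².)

Fr₁ = 4.92 (given).
From the momentum equation for a rectangular channel, y₂/y₁ = ½[√(1 + 8Fr₁²) − 1] = ½[√194.7 − 1] = 6.48.
y₂ = 6.48 × 0.298 = 1.93 m.

y₂ = 1.93 m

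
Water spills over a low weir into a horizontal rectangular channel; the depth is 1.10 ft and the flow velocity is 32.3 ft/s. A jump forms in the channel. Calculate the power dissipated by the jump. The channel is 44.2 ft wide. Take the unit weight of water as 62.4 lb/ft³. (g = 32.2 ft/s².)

Fr₁ = V₁/√(g·y₁) = 32.3/√(32.2×1.10) = 5.43.
Conjugate-depth relation: y₂/y₁ = ½[√(1 + 8Fr₁²) − 1] = ½[√236.6 − 1] = 7.19.
y₂ = 7.19 × 1.10 = 7.91 ft.
Head loss: ΔE = (y₂ − y₁)³/(4y₁y₂) = (7.91 − 1.10)³/(4×1.10×7.91) = 316/34.8 = 9.08 ft.
q = V₁·y₁ = 32.3 × 1.10 = 35.5 ft²/s. Q = q·b = 35.5 × 44.2 = 1570 cfs. P = γ·Q·ΔE/550 = 62.4 × 1570 × 9.08 / 550 = 1617 hp.

P = 1617 hp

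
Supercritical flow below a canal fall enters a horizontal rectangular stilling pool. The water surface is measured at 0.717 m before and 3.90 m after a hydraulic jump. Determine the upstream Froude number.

Fr₁ = 4.18

For a rectangular channel the momentum equation gives q² = ½·g·y₁·y₂·(y₁ + y₂) = ½×9.81×0.717×3.90×4.62 = 63.3.
q = √63.3 = 7.96 m²/s.
V₁ = q/y₁ = 11.1 m/s; Fr₁ = V₁/√(g·y₁) = 4.18.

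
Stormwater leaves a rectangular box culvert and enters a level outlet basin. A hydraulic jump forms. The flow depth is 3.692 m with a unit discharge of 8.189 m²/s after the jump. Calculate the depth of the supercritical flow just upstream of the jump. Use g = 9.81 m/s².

y₁ = 0.8206 m

V₂ = q/y₂ = 8.189/3.692 = 2.218 m/s; Fr₂ = V₂/√(g·y₂) = 0.3686.
The Bélanger relation is symmetric: y₁/y₂ = ½[√(1 + 8Fr₂²) − 1] = ½[√2.0867 − 1] = 0.2223.
y₁ = 0.2223 × 3.692 = 0.8206 m.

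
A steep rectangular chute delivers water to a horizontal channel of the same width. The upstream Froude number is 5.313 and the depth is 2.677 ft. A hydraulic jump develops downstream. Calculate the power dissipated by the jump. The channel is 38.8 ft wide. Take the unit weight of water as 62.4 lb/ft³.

Fr₁ = 5.313 (given).
Sequent-depth ratio: y₂/y₁ = ½[√(1 + 8Fr₁²) − 1] = ½[√226.82 − 1] = 7.030.
y₂ = 7.030 × 2.677 = 18.82 ft.
Head loss: ΔE = (y₂ − y₁)³/(4y₁y₂) = (18.82 − 2.677)³/(4×2.677×18.82) = 4207/201.5 = 20.88 ft.
V₁ = Fr₁·√(g·y₁) = 5.313×√(32.2×2.677) = 49.33 ft/s; q = V₁·y₁ = 132.1 ft²/s. Q = q·b = 132.1 × 38.8 = 5124 cfs. P = γ·Q·ΔE/550 = 62.4 × 5124 × 20.88 / 550 = 12135 hp.

P = 12135 hp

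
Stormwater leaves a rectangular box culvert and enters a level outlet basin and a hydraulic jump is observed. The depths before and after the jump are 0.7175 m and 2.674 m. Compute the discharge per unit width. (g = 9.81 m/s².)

For a rectangular channel the momentum equation gives q² = ½·g·y₁·y₂·(y₁ + y₂) = ½×9.81×0.7175×2.674×3.391 = 31.92.
q = √31.92 = 5.649 m²/s.

q = 5.649 m²/s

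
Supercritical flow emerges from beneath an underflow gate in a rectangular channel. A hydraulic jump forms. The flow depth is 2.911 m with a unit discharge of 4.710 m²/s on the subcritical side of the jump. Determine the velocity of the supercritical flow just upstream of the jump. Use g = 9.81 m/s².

V₁ = 10.22 m/s

V₂ = q/y₂ = 4.710/2.911 = 1.618 m/s; Fr₂ = V₂/√(g·y₂) = 0.3028.
Applying the sequent-depth relation in reverse, y₁/y₂ = ½[√(1 + 8Fr₂²) − 1] = ½[√1.7334 − 1] = 0.1583.
y₁ = 0.1583 × 2.911 = 0.4608 m.
V₁ = q/y₁ = 4.710/0.4608 = 10.22 m/s.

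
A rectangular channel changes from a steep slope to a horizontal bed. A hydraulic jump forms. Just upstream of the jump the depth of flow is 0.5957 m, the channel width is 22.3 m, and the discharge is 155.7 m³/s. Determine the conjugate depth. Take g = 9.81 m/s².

y₂ = 3.798 m

q = Q/b = 155.7/22.3 = 6.982 m²/s; V₁ = q/y₁ = 11.72 m/s. Fr₁ = V₁/√(g·y₁) = 4.849.
Conjugate-depth relation: y₂/y₁ = ½[√(1 + 8Fr₁²) − 1] = ½[√189.06 − 1] = 6.375.
y₂ = 6.375 × 0.5957 = 3.798 m.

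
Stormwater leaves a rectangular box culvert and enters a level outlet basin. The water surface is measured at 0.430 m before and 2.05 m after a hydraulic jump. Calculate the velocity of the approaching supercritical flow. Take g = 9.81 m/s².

For a rectangular channel the momentum equation gives q² = ½·g·y₁·y₂·(y₁ + y₂) = ½×9.81×0.430×2.05×2.48 = 10.7.
q = √10.7 = 3.27 m²/s.
V₁ = q/y₁ = 3.27/0.430 = 7.62 m/s.

V₁ = 7.62 m/s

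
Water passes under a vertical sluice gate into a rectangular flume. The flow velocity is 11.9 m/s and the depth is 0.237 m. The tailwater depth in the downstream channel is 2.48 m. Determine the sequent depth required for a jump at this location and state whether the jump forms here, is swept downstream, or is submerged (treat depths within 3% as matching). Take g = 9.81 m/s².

y₂ = 2.50 m; the jump forms here

Fr₁ = V₁/√(g·y₁) = 11.9/√(9.81×0.237) = 7.80.
By Bélanger, y₂/y₁ = ½[√(1 + 8Fr₁²) − 1] = ½[√488.3 − 1] = 10.5.
y₂ = 10.5 × 0.237 = 2.50 m.
Tailwater y_tw = 2.48 m: y_tw ≈ y₂, so the jump forms here.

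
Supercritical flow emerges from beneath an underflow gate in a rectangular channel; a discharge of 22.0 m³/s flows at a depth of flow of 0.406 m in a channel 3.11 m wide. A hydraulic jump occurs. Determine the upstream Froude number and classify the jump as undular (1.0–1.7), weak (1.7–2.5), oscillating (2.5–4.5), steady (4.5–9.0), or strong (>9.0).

q = Q/b = 22.0/3.11 = 7.07 m²/s; V₁ = q/y₁ = 17.4 m/s. Fr₁ = V₁/√(g·y₁) = 8.73.
Fr₁ = 8.73 lies in the steady range.

Fr₁ = 8.73; steady jump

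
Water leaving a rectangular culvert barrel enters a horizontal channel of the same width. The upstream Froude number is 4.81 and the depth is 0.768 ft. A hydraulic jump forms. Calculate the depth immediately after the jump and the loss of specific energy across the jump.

Fr₁ = 4.81 (given).
From the momentum equation for a rectangular channel, y₂/y₁ = ½[√(1 + 8Fr₁²) − 1] = ½[√186.1 − 1] = 6.32.
y₂ = 6.32 × 0.768 = 4.85 ft.
Head loss: ΔE = (y₂ − y₁)³/(4y₁y₂) = (4.85 − 0.768)³/(4×0.768×4.85) = 68.2/14.9 = 4.58 ft.

y₂ = 4.85 ft; ΔE = 4.58 ft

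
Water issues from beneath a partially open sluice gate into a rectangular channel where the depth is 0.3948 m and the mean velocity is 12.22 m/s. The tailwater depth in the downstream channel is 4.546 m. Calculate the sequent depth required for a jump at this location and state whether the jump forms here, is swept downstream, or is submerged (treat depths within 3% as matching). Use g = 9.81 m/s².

y₂ = 3.275 m; the jump is submerged

Fr₁ = V₁/√(g·y₁) = 12.22/√(9.81×0.3948) = 6.209.
Sequent-depth ratio: y₂/y₁ = ½[√(1 + 8Fr₁²) − 1] = ½[√309.45 − 1] = 8.296.
y₂ = 8.296 × 0.3948 = 3.275 m.
Tailwater y_tw = 4.546 m: y_tw > y₂, so the jump is submerged.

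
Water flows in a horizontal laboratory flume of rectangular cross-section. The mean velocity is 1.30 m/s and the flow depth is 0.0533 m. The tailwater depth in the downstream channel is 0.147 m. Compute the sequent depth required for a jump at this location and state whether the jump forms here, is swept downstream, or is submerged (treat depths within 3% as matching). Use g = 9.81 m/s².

Fr₁ = V₁/√(g·y₁) = 1.30/√(9.81×0.0533) = 1.80.
Sequent-depth ratio: y₂/y₁ = ½[√(1 + 8Fr₁²) − 1] = ½[√26.86 − 1] = 2.09.
y₂ = 2.09 × 0.0533 = 0.111 m.
Tailwater y_tw = 0.147 m: y_tw > y₂, so the jump is submerged.

y₂ = 0.111 m; the jump is submerged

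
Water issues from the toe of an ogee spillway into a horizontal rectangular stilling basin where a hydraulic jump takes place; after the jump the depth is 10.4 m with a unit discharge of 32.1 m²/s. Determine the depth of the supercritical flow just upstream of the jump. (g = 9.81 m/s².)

y₁ = 1.67 m

V₂ = q/y₂ = 32.1/10.4 = 3.09 m/s; Fr₂ = V₂/√(g·y₂) = 0.306.
The Bélanger relation is symmetric: y₁/y₂ = ½[√(1 + 8Fr₂²) − 1] = ½[√1.747 − 1] = 0.161.
y₁ = 0.161 × 10.4 = 1.67 m.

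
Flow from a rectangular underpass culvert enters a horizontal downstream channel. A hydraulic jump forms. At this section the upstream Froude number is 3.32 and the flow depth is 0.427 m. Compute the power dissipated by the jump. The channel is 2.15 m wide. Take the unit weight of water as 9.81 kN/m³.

P = 51.7 kW

Fr₁ = 3.32 (given).
Conjugate-depth relation: y₂/y₁ = ½[√(1 + 8Fr₁²) − 1] = ½[√89.18 − 1] = 4.22.
y₂ = 4.22 × 0.427 = 1.80 m.
V₁ = Fr₁·√(g·y₁) = 3.32×√(9.81×0.427) = 6.79 m/s; q = V₁·y₁ = 2.90 m²/s. V₂ = q/y₂ = 2.90/1.80 = 1.61 m/s. E₁ = y₁ + V₁²/2g = 2.78 m; E₂ = y₂ + V₂²/2g = 1.93 m. ΔE = E₁ − E₂ = 0.846 m.
Q = q·b = 2.90 × 2.15 = 6.24 m³/s. P = γ·Q·ΔE = 9.81 × 6.24 × 0.846 = 51.7 kW.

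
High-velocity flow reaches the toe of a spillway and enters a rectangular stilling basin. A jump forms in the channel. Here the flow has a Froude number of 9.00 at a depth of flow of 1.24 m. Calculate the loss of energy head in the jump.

ΔE = 35.9 m

Fr₁ = 9.00 (given).
Bélanger equation: y₂/y₁ = ½[√(1 + 8Fr₁²) − 1] = ½[√649.0 − 1] = 12.2.
y₂ = 12.2 × 1.24 = 15.2 m.
V₁ = Fr₁·√(g·y₁) = 9.00×√(9.81×1.24) = 31.4 m/s; q = V₁·y₁ = 38.9 m²/s. V₂ = q/y₂ = 38.9/15.2 = 2.56 m/s. E₁ = y₁ + V₁²/2g = 51.5 m; E₂ = y₂ + V₂²/2g = 15.5 m. ΔE = E₁ − E₂ = 35.9 m.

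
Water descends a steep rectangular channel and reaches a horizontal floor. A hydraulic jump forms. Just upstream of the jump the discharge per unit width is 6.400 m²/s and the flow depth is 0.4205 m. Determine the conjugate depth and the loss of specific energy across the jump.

y₂ = 4.251 m; ΔE = 7.861 m

V₁ = q/y₁ = 6.400/0.4205 = 15.22 m/s. Fr₁ = V₁/√(g·y₁) = 15.22/√(9.81×0.4205) = 7.494.
By Bélanger, y₂/y₁ = ½[√(1 + 8Fr₁²) − 1] = ½[√450.24 − 1] = 10.11.
y₂ = 10.11 × 0.4205 = 4.251 m.
V₂ = q/y₂ = 6.400/4.251 = 1.506 m/s. E₁ = y₁ + V₁²/2g = 12.23 m; E₂ = y₂ + V₂²/2g = 4.367 m. ΔE = E₁ − E₂ = 7.861 m.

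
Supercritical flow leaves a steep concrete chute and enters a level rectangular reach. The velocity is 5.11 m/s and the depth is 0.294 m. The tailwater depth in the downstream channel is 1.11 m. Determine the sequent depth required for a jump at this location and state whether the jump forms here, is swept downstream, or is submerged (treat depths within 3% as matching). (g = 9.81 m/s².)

y₂ = 1.11 m; the jump forms here

Fr₁ = V₁/√(g·y₁) = 5.11/√(9.81×0.294) = 3.01.
Conjugate-depth relation: y₂/y₁ = ½[√(1 + 8Fr₁²) − 1] = ½[√73.43 − 1] = 3.78.
y₂ = 3.78 × 0.294 = 1.11 m.
Tailwater y_tw = 1.11 m: y_tw ≈ y₂, so the jump forms here.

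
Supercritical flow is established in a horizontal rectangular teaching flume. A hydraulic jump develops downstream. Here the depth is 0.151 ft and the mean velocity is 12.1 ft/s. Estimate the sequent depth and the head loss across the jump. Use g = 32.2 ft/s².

Fr₁ = V₁/√(g·y₁) = 12.1/√(32.2×0.151) = 5.49.
From the momentum equation for a rectangular channel, y₂/y₁ = ½[√(1 + 8Fr₁²) − 1] = ½[√241.9 − 1] = 7.28.
y₂ = 7.28 × 0.151 = 1.10 ft.
Head loss: ΔE = (y₂ − y₁)³/(4y₁y₂) = (1.10 − 0.151)³/(4×0.151×1.10) = 0.851/0.664 = 1.28 ft.

y₂ = 1.10 ft; ΔE = 1.28 ft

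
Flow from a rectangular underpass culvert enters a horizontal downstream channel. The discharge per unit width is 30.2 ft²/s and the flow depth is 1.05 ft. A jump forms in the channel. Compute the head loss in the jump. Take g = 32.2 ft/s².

ΔE = 6.75 ft

V₁ = q/y₁ = 30.2/1.05 = 28.8 ft/s. Fr₁ = V₁/√(g·y₁) = 28.8/√(32.2×1.05) = 4.95.
By Bélanger, y₂/y₁ = ½[√(1 + 8Fr₁²) − 1] = ½[√196.7 − 1] = 6.51.
y₂ = 6.51 × 1.05 = 6.84 ft.
Head loss: ΔE = (y₂ − y₁)³/(4y₁y₂) = (6.84 − 1.05)³/(4×1.05×6.84) = 194/28.7 = 6.75 ft.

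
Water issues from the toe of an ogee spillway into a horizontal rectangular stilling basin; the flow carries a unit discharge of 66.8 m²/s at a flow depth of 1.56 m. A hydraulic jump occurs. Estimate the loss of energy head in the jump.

ΔE = 71.2 m

V₁ = q/y₁ = 66.8/1.56 = 42.8 m/s. Fr₁ = V₁/√(g·y₁) = 42.8/√(9.81×1.56) = 10.9.
Bélanger equation: y₂/y₁ = ½[√(1 + 8Fr₁²) − 1] = ½[√959.5 − 1] = 15.0.
y₂ = 15.0 × 1.56 = 23.4 m.
V₂ = q/y₂ = 66.8/23.4 = 2.86 m/s. E₁ = y₁ + V₁²/2g = 95.0 m; E₂ = y₂ + V₂²/2g = 23.8 m. ΔE = E₁ − E₂ = 71.2 m.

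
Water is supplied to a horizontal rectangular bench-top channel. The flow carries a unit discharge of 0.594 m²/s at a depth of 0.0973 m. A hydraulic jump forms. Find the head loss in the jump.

ΔE = 1.16 m

V₁ = q/y₁ = 0.594/0.0973 = 6.10 m/s. Fr₁ = V₁/√(g·y₁) = 6.10/√(9.81×0.0973) = 6.25.
Conjugate-depth relation: y₂/y₁ = ½[√(1 + 8Fr₁²) − 1] = ½[√313.4 − 1] = 8.35.
y₂ = 8.35 × 0.0973 = 0.813 m.
Head loss: ΔE = (y₂ − y₁)³/(4y₁y₂) = (0.813 − 0.0973)³/(4×0.0973×0.813) = 0.366/0.316 = 1.16 m.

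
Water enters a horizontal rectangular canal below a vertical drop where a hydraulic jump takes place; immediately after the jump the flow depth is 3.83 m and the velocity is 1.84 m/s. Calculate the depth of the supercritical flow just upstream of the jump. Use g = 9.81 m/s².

y₁ = 0.597 m

Fr₂ = V₂/√(g·y₂) = 1.84/√(9.81×3.83) = 0.300.
Since the conjugate-depth ratio holds either way, y₁/y₂ = ½[√(1 + 8Fr₂²) − 1] = ½[√1.721 − 1] = 0.156.
y₁ = 0.156 × 3.83 = 0.597 m.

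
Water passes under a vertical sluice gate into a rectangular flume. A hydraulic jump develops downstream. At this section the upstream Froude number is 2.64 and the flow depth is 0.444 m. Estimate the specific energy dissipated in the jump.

Fr₁ = 2.64 (given).
Conjugate-depth relation: y₂/y₁ = ½[√(1 + 8Fr₁²) − 1] = ½[√56.76 − 1] = 3.27.
y₂ = 3.27 × 0.444 = 1.45 m.
Head loss: ΔE = (y₂ − y₁)³/(4y₁y₂) = (1.45 − 0.444)³/(4×0.444×1.45) = 1.02/2.58 = 0.396 m.

ΔE = 0.396 m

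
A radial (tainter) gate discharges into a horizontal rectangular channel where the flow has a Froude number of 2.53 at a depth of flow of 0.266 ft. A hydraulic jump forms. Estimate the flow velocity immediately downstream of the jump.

Fr₁ = 2.53 (given).
Bélanger equation: y₂/y₁ = ½[√(1 + 8Fr₁²) − 1] = ½[√52.21 − 1] = 3.11.
y₂ = 3.11 × 0.266 = 0.828 ft.
V₁ = Fr₁·√(g·y₁) = 2.53×√(32.2×0.266) = 7.40 ft/s; q = V₁·y₁ = 1.97 ft²/s.
V₂ = q/y₂ = 1.97/0.828 = 2.38 ft/s.

V₂ = 2.38 ft/s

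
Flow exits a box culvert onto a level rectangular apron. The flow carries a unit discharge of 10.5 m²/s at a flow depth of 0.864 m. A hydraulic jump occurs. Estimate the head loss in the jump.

V₁ = q/y₁ = 10.5/0.864 = 12.2 m/s. Fr₁ = V₁/√(g·y₁) = 12.2/√(9.81×0.864) = 4.17.
Sequent-depth ratio: y₂/y₁ = ½[√(1 + 8Fr₁²) − 1] = ½[√140.4 − 1] = 5.42.
y₂ = 5.42 × 0.864 = 4.69 m.
Head loss: ΔE = (y₂ − y₁)³/(4y₁y₂) = (4.69 − 0.864)³/(4×0.864×4.69) = 55.9/16.2 = 3.45 m.

ΔE = 3.45 m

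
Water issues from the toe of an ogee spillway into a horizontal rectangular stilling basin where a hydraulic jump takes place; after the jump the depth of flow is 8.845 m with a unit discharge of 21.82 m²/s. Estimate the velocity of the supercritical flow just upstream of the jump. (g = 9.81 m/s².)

V₂ = q/y₂ = 21.82/8.845 = 2.467 m/s; Fr₂ = V₂/√(g·y₂) = 0.2648.
Since the conjugate-depth ratio holds either way, y₁/y₂ = ½[√(1 + 8Fr₂²) − 1] = ½[√1.5611 − 1] = 0.1247.
y₁ = 0.1247 × 8.845 = 1.103 m.
V₁ = q/y₁ = 21.82/1.103 = 19.78 m/s.

V₁ = 19.78 m/s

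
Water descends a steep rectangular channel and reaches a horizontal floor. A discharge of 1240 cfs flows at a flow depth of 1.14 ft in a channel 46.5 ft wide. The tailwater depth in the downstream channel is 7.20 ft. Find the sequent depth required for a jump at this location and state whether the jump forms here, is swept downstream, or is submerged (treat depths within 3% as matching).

q = Q/b = 1240/46.5 = 26.7 ft²/s; V₁ = q/y₁ = 23.4 ft/s. Fr₁ = V₁/√(g·y₁) = 3.86.
By Bélanger, y₂/y₁ = ½[√(1 + 8Fr₁²) − 1] = ½[√120.2 − 1] = 4.98.
y₂ = 4.98 × 1.14 = 5.68 ft.
Tailwater y_tw = 7.20 ft: y_tw > y₂, so the jump is submerged.

y₂ = 5.68 ft; the jump is submerged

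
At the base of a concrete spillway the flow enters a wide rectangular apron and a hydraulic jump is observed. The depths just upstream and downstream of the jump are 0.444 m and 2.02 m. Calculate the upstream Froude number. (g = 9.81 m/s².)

Fr₁ = 3.55

For a rectangular channel the momentum equation gives q² = ½·g·y₁·y₂·(y₁ + y₂) = ½×9.81×0.444×2.02×2.46 = 10.8.
q = √10.8 = 3.29 m²/s.
V₁ = q/y₁ = 7.42 m/s; Fr₁ = V₁/√(g·y₁) = 3.55.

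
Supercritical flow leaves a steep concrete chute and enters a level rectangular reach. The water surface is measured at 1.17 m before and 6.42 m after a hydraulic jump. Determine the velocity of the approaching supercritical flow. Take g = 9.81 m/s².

V₁ = 14.3 m/s

For a rectangular channel the momentum equation gives q² = ½·g·y₁·y₂·(y₁ + y₂) = ½×9.81×1.17×6.42×7.59 = 280.
q = √280 = 16.7 m²/s.
V₁ = q/y₁ = 16.7/1.17 = 14.3 m/s.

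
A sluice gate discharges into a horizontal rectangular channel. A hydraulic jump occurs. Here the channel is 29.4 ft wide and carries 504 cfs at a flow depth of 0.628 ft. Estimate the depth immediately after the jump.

y₂ = 5.09 ft

q = Q/b = 504/29.4 = 17.1 ft²/s; V₁ = q/y₁ = 27.3 ft/s. Fr₁ = V₁/√(g·y₁) = 6.07.
By Bélanger, y₂/y₁ = ½[√(1 + 8Fr₁²) − 1] = ½[√295.8 − 1] = 8.10.
y₂ = 8.10 × 0.628 = 5.09 ft.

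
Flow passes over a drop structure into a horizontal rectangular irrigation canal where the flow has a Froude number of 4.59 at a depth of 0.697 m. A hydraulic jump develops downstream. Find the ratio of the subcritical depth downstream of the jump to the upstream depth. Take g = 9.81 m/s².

y₂/y₁ = 6.01

Fr₁ = 4.59 (given).
From the momentum equation for a rectangular channel, y₂/y₁ = ½[√(1 + 8Fr₁²) − 1] = ½[√169.5 − 1] = 6.01.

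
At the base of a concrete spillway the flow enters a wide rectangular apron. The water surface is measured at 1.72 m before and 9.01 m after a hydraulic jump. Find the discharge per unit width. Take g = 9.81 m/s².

For a rectangular channel the momentum equation gives q² = ½·g·y₁·y₂·(y₁ + y₂) = ½×9.81×1.72×9.01×10.7 = 816.
q = √816 = 28.6 m²/s.

q = 28.6 m²/s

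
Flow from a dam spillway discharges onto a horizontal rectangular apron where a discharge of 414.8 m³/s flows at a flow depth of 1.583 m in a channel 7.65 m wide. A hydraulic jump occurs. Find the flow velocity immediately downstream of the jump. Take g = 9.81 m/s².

V₂ = 2.902 m/s

q = Q/b = 414.8/7.65 = 54.22 m²/s; V₁ = q/y₁ = 34.25 m/s. Fr₁ = V₁/√(g·y₁) = 8.692.
From the momentum equation for a rectangular channel, y₂/y₁ = ½[√(1 + 8Fr₁²) − 1] = ½[√605.41 − 1] = 11.80.
y₂ = 11.80 × 1.583 = 18.68 m.
V₂ = q/y₂ = 54.22/18.68 = 2.902 m/s.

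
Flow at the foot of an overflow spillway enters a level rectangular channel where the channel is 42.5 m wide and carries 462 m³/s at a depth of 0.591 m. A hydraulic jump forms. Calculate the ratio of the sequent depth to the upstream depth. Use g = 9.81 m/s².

q = Q/b = 462/42.5 = 10.9 m²/s; V₁ = q/y₁ = 18.4 m/s. Fr₁ = V₁/√(g·y₁) = 7.64.
Sequent-depth ratio: y₂/y₁ = ½[√(1 + 8Fr₁²) − 1] = ½[√467.8 − 1] = 10.3.

y₂/y₁ = 10.3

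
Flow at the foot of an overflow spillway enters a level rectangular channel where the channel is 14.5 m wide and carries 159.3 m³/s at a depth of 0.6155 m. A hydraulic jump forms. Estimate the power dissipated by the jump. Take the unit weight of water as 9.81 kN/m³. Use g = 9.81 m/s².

P = 16661 kW

q = Q/b = 159.3/14.5 = 10.99 m²/s; V₁ = q/y₁ = 17.85 m/s. Fr₁ = V₁/√(g·y₁) = 7.264.
Bélanger equation: y₂/y₁ = ½[√(1 + 8Fr₁²) − 1] = ½[√423.12 − 1] = 9.785.
y₂ = 9.785 × 0.6155 = 6.023 m.
Head loss: ΔE = (y₂ − y₁)³/(4y₁y₂) = (6.023 − 0.6155)³/(4×0.6155×6.023) = 158.1/14.83 = 10.66 m.
P = γ·Q·ΔE = 9.81 × 159.3 × 10.66 = 16661 kW.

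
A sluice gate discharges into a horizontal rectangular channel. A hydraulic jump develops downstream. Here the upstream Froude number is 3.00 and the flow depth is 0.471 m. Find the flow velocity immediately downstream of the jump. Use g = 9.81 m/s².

Fr₁ = 3.00 (given).
From the momentum equation for a rectangular channel, y₂/y₁ = ½[√(1 + 8Fr₁²) − 1] = ½[√73.00 − 1] = 3.77.
y₂ = 3.77 × 0.471 = 1.78 m.
V₁ = Fr₁·√(g·y₁) = 3.00×√(9.81×0.471) = 6.45 m/s; q = V₁·y₁ = 3.04 m²/s.
V₂ = q/y₂ = 3.04/1.78 = 1.71 m/s.

V₂ = 1.71 m/s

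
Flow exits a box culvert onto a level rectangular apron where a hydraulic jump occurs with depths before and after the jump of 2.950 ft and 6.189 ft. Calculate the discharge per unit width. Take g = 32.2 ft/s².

For a rectangular channel the momentum equation gives q² = ½·g·y₁·y₂·(y₁ + y₂) = ½×32.2×2.950×6.189×9.139 = 2686.
q = √2686 = 51.83 ft²/s.

q = 51.83 ft²/s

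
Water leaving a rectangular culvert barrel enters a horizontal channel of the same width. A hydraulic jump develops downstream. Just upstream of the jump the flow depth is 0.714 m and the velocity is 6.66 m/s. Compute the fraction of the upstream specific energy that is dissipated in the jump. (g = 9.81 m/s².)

Fr₁ = V₁/√(g·y₁) = 6.66/√(9.81×0.714) = 2.52.
Bélanger equation: y₂/y₁ = ½[√(1 + 8Fr₁²) − 1] = ½[√51.66 − 1] = 3.09.
y₂ = 3.09 × 0.714 = 2.21 m.
E₁ = y₁ + V₁²/2g = 2.97 m. ΔE = (y₂ − y₁)³/(4y₁y₂) = 0.530 m. ΔE/E₁ = 0.530/2.97 = 0.178.

ΔE/E₁ = 0.178 (17.8%)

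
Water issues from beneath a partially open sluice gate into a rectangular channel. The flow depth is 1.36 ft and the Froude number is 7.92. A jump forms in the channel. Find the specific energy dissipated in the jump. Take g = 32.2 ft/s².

Fr₁ = 7.92 (given).
Sequent-depth ratio: y₂/y₁ = ½[√(1 + 8Fr₁²) − 1] = ½[√502.8 − 1] = 10.7.
y₂ = 10.7 × 1.36 = 14.6 ft.
Head loss: ΔE = (y₂ − y₁)³/(4y₁y₂) = (14.6 − 1.36)³/(4×1.36×14.6) = 2304/79.2 = 29.1 ft.

ΔE = 29.1 ft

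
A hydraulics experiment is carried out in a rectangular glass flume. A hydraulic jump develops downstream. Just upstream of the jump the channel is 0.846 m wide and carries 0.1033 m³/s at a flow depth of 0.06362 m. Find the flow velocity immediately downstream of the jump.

V₂ = 0.6458 m/s

q = Q/b = 0.1033/0.846 = 0.1221 m²/s; V₁ = q/y₁ = 1.919 m/s. Fr₁ = V₁/√(g·y₁) = 2.429.
Sequent-depth ratio: y₂/y₁ = ½[√(1 + 8Fr₁²) − 1] = ½[√48.217 − 1] = 2.972.
y₂ = 2.972 × 0.06362 = 0.1891 m.
V₂ = q/y₂ = 0.1221/0.1891 = 0.6458 m/s.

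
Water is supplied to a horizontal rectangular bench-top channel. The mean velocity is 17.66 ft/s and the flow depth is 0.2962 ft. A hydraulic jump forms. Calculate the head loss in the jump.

ΔE = 2.803 ft

Fr₁ = V₁/√(g·y₁) = 17.66/√(32.2×0.2962) = 5.718.
By Bélanger, y₂/y₁ = ½[√(1 + 8Fr₁²) − 1] = ½[√262.60 − 1] = 7.602.
y₂ = 7.602 × 0.2962 = 2.252 ft.
Head loss: ΔE = (y₂ − y₁)³/(4y₁y₂) = (2.252 − 0.2962)³/(4×0.2962×2.252) = 7.479/2.668 = 2.803 ft.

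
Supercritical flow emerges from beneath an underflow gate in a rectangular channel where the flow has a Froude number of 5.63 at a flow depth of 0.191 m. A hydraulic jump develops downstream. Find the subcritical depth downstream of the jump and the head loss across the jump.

Fr₁ = 5.63 (given).
Conjugate-depth relation: y₂/y₁ = ½[√(1 + 8Fr₁²) − 1] = ½[√254.6 − 1] = 7.48.
y₂ = 7.48 × 0.191 = 1.43 m.
V₁ = Fr₁·√(g·y₁) = 5.63×√(9.81×0.191) = 7.71 m/s; q = V₁·y₁ = 1.47 m²/s. V₂ = q/y₂ = 1.47/1.43 = 1.03 m/s. E₁ = y₁ + V₁²/2g = 3.22 m; E₂ = y₂ + V₂²/2g = 1.48 m. ΔE = E₁ − E₂ = 1.74 m.

y₂ = 1.43 m; ΔE = 1.74 m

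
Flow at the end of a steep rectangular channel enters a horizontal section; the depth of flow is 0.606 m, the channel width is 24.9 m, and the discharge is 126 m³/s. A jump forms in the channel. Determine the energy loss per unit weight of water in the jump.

ΔE = 1.33 m

q = Q/b = 126/24.9 = 5.06 m²/s; V₁ = q/y₁ = 8.35 m/s. Fr₁ = V₁/√(g·y₁) = 3.42.
Bélanger equation: y₂/y₁ = ½[√(1 + 8Fr₁²) − 1] = ½[√94.83 − 1] = 4.37.
y₂ = 4.37 × 0.606 = 2.65 m.
Head loss: ΔE = (y₂ − y₁)³/(4y₁y₂) = (2.65 − 0.606)³/(4×0.606×2.65) = 8.51/6.42 = 1.33 m.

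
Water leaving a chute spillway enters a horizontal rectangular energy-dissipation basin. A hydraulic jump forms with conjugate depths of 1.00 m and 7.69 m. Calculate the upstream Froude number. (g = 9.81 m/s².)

For a rectangular channel the momentum equation gives q² = ½·g·y₁·y₂·(y₁ + y₂) = ½×9.81×1.00×7.69×8.69 = 328.
q = √328 = 18.1 m²/s.
V₁ = q/y₁ = 18.1 m/s; Fr₁ = V₁/√(g·y₁) = 5.78.

Fr₁ = 5.78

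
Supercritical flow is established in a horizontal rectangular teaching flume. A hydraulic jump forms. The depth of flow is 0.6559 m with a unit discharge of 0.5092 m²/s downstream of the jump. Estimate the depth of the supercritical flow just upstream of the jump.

y₁ = 0.1058 m

V₂ = q/y₂ = 0.5092/0.6559 = 0.7763 m/s; Fr₂ = V₂/√(g·y₂) = 0.3061.
From the momentum equation (using Fr₂), y₁/y₂ = ½[√(1 + 8Fr₂²) − 1] = ½[√1.7494 − 1] = 0.1613.
y₁ = 0.1613 × 0.6559 = 0.1058 m.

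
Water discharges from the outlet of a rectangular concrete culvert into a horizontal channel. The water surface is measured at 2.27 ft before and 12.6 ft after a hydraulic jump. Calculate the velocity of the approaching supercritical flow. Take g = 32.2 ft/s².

For a rectangular channel the momentum equation gives q² = ½·g·y₁·y₂·(y₁ + y₂) = ½×32.2×2.27×12.6×14.9 = 6848.
q = √6848 = 82.7 ft²/s.
V₁ = q/y₁ = 82.7/2.27 = 36.5 ft/s.

V₁ = 36.5 ft/s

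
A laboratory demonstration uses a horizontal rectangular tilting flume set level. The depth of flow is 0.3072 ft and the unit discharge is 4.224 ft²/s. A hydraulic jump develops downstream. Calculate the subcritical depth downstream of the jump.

y₂ = 1.752 ft

V₁ = q/y₁ = 4.224/0.3072 = 13.75 ft/s. Fr₁ = V₁/√(g·y₁) = 13.75/√(32.2×0.3072) = 4.372.
Sequent-depth ratio: y₂/y₁ = ½[√(1 + 8Fr₁²) − 1] = ½[√153.90 − 1] = 5.703.
y₂ = 5.703 × 0.3072 = 1.752 ft.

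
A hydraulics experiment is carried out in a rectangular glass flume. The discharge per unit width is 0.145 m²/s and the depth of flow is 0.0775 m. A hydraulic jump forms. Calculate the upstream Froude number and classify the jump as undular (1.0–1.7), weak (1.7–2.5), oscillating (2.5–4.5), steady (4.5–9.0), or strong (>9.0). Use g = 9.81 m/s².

V₁ = q/y₁ = 0.145/0.0775 = 1.87 m/s. Fr₁ = V₁/√(g·y₁) = 1.87/√(9.81×0.0775) = 2.15.
Fr₁ = 2.15 lies in the weak range.

Fr₁ = 2.15; weak jump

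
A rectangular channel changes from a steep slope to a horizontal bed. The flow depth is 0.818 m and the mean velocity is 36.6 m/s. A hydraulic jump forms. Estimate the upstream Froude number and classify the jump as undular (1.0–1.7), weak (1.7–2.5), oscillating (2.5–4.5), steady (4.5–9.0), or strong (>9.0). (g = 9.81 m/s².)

Fr₁ = 12.9; strong jump

Fr₁ = V₁/√(g·y₁) = 36.6/√(9.81×0.818) = 12.9.
Fr₁ = 12.9 lies in the strong range.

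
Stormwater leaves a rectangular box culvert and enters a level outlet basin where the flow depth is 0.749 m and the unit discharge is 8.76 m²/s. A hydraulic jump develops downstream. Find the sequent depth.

y₂ = 4.21 m

V₁ = q/y₁ = 8.76/0.749 = 11.7 m/s. Fr₁ = V₁/√(g·y₁) = 11.7/√(9.81×0.749) = 4.31.
By Bélanger, y₂/y₁ = ½[√(1 + 8Fr₁²) − 1] = ½[√149.9 − 1] = 5.62.
y₂ = 5.62 × 0.749 = 4.21 m.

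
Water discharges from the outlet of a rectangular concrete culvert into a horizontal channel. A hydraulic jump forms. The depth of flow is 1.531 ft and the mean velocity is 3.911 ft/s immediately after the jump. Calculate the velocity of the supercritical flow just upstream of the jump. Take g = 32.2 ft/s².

V₁ = 9.032 ft/s

Fr₂ = V₂/√(g·y₂) = 3.911/√(32.2×1.531) = 0.5570.
Since the conjugate-depth ratio holds either way, y₁/y₂ = ½[√(1 + 8Fr₂²) − 1] = ½[√3.4822 − 1] = 0.4330.
y₁ = 0.4330 × 1.531 = 0.6630 ft.
V₁ = q/y₁ = 5.988/0.6630 = 9.032 ft/s.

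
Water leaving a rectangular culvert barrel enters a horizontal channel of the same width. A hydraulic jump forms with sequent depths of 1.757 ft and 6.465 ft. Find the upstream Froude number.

Fr₁ = 2.934

For a rectangular channel the momentum equation gives q² = ½·g·y₁·y₂·(y₁ + y₂) = ½×32.2×1.757×6.465×8.222 = 1504.
q = √1504 = 38.78 ft²/s.
V₁ = q/y₁ = 22.07 ft/s; Fr₁ = V₁/√(g·y₁) = 2.934.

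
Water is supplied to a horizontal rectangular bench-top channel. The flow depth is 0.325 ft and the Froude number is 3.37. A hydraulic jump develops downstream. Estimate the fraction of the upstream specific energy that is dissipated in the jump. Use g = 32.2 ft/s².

ΔE/E₁ = 0.311 (31.1%)

Fr₁ = 3.37 (given).
Bélanger equation: y₂/y₁ = ½[√(1 + 8Fr₁²) − 1] = ½[√91.86 − 1] = 4.29.
y₂ = 4.29 × 0.325 = 1.39 ft.
E₁ = y₁(1 + Fr₁²/2) = 0.325×(1 + 3.37²/2) = 2.17 ft. ΔE = (y₂ − y₁)³/(4y₁y₂) = 0.675 ft. ΔE/E₁ = 0.675/2.17 = 0.311.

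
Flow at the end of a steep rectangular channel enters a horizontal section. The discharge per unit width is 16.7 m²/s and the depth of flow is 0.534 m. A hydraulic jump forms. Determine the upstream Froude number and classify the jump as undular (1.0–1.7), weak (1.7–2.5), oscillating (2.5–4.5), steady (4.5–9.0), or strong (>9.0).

Fr₁ = 13.7; strong jump

V₁ = q/y₁ = 16.7/0.534 = 31.3 m/s. Fr₁ = V₁/√(g·y₁) = 31.3/√(9.81×0.534) = 13.7.
Fr₁ = 13.7 lies in the strong range.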